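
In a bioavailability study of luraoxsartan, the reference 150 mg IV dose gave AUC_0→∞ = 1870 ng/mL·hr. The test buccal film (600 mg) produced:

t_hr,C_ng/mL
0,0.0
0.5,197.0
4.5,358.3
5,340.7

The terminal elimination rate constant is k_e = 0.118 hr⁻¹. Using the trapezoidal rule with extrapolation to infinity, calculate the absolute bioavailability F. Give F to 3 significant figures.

Trapezoidal AUC_0→5 (buccal film):
  [0→0.5]: (0.0+197.0)/2 × 0.5 = 49.25
  [0.5→4.5]: (197.0+358.3)/2 × 4 = 1110.6
  [4.5→5]: (358.3+340.7)/2 × 0.5 = 174.75
  Sum = 1334.6 ng/mL·hr
Tail: C_last/k_e = 340.7/0.118 = 2887.288
AUC_0→∞ (buccal film) = 1334.6 + 2887.288 = 4221.888 ng/mL·hr
F = (AUC_ev/D_ev)/(AUC_iv/D_iv) = (4221.888/600)/(1870/150) = 7.03648/12.4667 = 0.5644

F = 0.564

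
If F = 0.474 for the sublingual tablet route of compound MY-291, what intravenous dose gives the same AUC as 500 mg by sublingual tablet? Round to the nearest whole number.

Systemic exposure from an extravascular dose = F × D_ev, so the equivalent IV dose is F × D_ev.
D_iv = F × D_ev = 0.474 × 500 = 237 mg

D_iv = 237 mg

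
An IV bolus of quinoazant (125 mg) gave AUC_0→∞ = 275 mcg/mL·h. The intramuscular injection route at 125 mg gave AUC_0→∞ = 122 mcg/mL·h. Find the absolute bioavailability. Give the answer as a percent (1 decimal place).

F = (AUC_ev / D_ev) / (AUC_iv / D_iv)
  = (122/125) / (275/125)
  = 0.976 / 2.2 = 0.4436
  = 44.36%

F = 44.4%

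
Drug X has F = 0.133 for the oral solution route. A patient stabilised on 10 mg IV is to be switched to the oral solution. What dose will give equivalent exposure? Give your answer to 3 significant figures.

For equal systemic exposure: F × D_ev = D_iv
D_ev = D_iv / F = 10 / 0.133 = 75.188 mg

D_oral = 75.2 mg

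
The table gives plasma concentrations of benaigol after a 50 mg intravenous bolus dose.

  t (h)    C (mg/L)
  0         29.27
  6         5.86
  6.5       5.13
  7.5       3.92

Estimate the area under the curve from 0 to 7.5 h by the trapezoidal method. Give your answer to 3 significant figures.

Trapezoidal AUC_0→7.5:
  [0→6]: (29.27+5.86)/2 × 6 = 105.39
  [6→6.5]: (5.86+5.13)/2 × 0.5 = 2.7475
  [6.5→7.5]: (5.13+3.92)/2 × 1 = 4.525
  Sum = 112.6625 mg/L·h

AUC = 113 mg/L·h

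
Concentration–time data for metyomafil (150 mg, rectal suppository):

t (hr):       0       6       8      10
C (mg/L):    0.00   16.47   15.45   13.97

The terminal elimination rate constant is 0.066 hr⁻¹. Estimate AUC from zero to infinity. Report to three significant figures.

Trapezoidal AUC_0→10:
  [0→6]: (0.00+16.47)/2 × 6 = 49.41
  [6→8]: (16.47+15.45)/2 × 2 = 31.92
  [8→10]: (15.45+13.97)/2 × 2 = 29.42
  Sum = 110.75 mg/L·hr
Extrapolated tail: C_last / k_e = 13.97 / 0.066 = 211.667
AUC_0→∞ = 110.75 + 211.667 = 322.417 mg/L·hr

AUC = 322 mg/L·hr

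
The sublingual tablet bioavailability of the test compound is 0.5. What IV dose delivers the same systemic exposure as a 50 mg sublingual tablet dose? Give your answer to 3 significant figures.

Systemic exposure from an extravascular dose = F × D_ev, so the equivalent IV dose is F × D_ev.
D_iv = F × D_ev = 0.5 × 50 = 25 mg

D_iv = 25.0 mg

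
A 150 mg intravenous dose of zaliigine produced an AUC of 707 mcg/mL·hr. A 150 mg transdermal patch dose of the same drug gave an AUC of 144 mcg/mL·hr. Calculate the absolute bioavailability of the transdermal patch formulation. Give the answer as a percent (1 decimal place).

F = (AUC_ev / D_ev) / (AUC_iv / D_iv)
  = (144/150) / (707/150)
  = 0.96 / 4.71333 = 0.2037
  = 20.37%

F = 20.4%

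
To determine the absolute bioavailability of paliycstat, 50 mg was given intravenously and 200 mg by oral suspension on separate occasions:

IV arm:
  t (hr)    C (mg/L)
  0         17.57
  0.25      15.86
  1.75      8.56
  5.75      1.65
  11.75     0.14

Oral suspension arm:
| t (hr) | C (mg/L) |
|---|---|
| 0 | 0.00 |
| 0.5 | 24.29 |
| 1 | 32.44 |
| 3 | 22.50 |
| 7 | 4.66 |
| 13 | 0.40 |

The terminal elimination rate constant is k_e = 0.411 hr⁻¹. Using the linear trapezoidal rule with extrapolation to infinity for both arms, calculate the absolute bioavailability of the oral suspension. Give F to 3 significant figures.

F = 0.749

Trapezoidal AUC_0→11.75 (IV):
  [0→0.25]: (17.57+15.86)/2 × 0.25 = 4.17875
  [0.25→1.75]: (15.86+8.56)/2 × 1.5 = 18.315
  [1.75→5.75]: (8.56+1.65)/2 × 4 = 20.42
  [5.75→11.75]: (1.65+0.14)/2 × 6 = 5.37
  Sum = 48.28375 mg/L·hr
IV tail: 0.14/0.411 = 0.341; AUC_iv,0→∞ = 48.28375 + 0.341 = 48.62475 mg/L·hr
Trapezoidal AUC_0→13 (oral suspension):
  [0→0.5]: (0.00+24.29)/2 × 0.5 = 6.0725
  [0.5→1]: (24.29+32.44)/2 × 0.5 = 14.1825
  [1→3]: (32.44+22.50)/2 × 2 = 54.94
  [3→7]: (22.50+4.66)/2 × 4 = 54.32
  [7→13]: (4.66+0.40)/2 × 6 = 15.18
  Sum = 144.695 mg/L·hr
oral suspension tail: 0.40/0.411 = 0.973; AUC_ev,0→∞ = 144.695 + 0.973 = 145.668 mg/L·hr
F = (AUC_ev/D_ev)/(AUC_iv/D_iv) = (145.668/200)/(48.62475/50) = 0.72834/0.972495 = 0.7489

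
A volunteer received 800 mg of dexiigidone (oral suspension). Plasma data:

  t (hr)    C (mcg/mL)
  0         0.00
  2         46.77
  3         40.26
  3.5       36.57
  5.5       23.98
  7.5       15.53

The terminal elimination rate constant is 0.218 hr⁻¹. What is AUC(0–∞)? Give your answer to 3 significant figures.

AUC = 281 mcg/mL·hr

Trapezoidal AUC_0→7.5:
  [0→2]: (0.00+46.77)/2 × 2 = 46.77
  [2→3]: (46.77+40.26)/2 × 1 = 43.515
  [3→3.5]: (40.26+36.57)/2 × 0.5 = 19.2075
  [3.5→5.5]: (36.57+23.98)/2 × 2 = 60.55
  [5.5→7.5]: (23.98+15.53)/2 × 2 = 39.51
  Sum = 209.5525 mcg/mL·hr
Extrapolated tail: C_last / k_e = 15.53 / 0.218 = 71.239
AUC_0→∞ = 209.5525 + 71.239 = 280.7915 mcg/mL·hr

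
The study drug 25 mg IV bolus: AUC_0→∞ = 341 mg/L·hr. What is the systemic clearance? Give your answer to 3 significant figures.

CL = 0.0733 L/hr

CL = Dose_iv / AUC_0→∞
   = 25 / 341 = 0.0733138 L/hr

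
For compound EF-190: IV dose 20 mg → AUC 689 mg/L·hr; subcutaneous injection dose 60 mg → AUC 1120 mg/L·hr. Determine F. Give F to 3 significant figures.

F = (AUC_ev / D_ev) / (AUC_iv / D_iv)
  = (1120/60) / (689/20)
  = 18.6667 / 34.45 = 0.5418

F = 0.542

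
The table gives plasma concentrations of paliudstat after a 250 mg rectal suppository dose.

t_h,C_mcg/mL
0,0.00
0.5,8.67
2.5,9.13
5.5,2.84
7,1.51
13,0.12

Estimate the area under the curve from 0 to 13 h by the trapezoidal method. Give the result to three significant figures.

Trapezoidal AUC_0→13:
  [0→0.5]: (0.00+8.67)/2 × 0.5 = 2.1675
  [0.5→2.5]: (8.67+9.13)/2 × 2 = 17.8
  [2.5→5.5]: (9.13+2.84)/2 × 3 = 17.955
  [5.5→7]: (2.84+1.51)/2 × 1.5 = 3.2625
  [7→13]: (1.51+0.12)/2 × 6 = 4.89
  Sum = 46.075 mcg/mL·h

AUC = 46.1 mcg/mL·h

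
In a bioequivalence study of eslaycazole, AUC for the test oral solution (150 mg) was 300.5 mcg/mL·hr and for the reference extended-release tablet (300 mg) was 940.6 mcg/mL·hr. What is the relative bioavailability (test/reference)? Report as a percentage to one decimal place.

F_rel = (AUC_test/D_test) / (AUC_ref/D_ref)
      = (300.5/150) / (940.6/300)
      = 2.00333 / 3.13533 = 0.6390 = 63.90%

F_rel = 63.9%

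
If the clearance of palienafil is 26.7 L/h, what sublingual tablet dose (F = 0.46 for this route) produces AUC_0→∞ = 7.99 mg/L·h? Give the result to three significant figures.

Dose = 464 mg

Dose = CL × AUC_0→∞ / F
     = 26.7 × 7.99 / 0.46 = 463.767 mg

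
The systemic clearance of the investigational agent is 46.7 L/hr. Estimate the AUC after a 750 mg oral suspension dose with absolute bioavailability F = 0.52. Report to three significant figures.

AUC_0→∞ = F × Dose / CL
        = 0.52 × 750 / 46.7 = 8.35118 mg/L·hr

AUC = 8.35 mg/L·hr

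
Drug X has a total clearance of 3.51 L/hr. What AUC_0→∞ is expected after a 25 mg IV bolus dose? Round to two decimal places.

AUC_0→∞ = Dose_iv / CL
        = 25 / 3.51 = 7.12251 mg/L·hr

AUC = 7.12 mg/L·hr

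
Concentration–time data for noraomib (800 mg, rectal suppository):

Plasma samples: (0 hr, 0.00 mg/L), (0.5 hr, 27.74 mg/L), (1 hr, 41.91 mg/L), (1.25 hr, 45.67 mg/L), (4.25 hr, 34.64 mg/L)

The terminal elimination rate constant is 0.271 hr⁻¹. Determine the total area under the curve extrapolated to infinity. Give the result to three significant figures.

AUC = 284 mg/L·hr

Trapezoidal AUC_0→4.25:
  [0→0.5]: (0.00+27.74)/2 × 0.5 = 6.935
  [0.5→1]: (27.74+41.91)/2 × 0.5 = 17.4125
  [1→1.25]: (41.91+45.67)/2 × 0.25 = 10.9475
  [1.25→4.25]: (45.67+34.64)/2 × 3 = 120.465
  Sum = 155.76 mg/L·hr
Extrapolated tail: C_last / k_e = 34.64 / 0.271 = 127.823
AUC_0→∞ = 155.76 + 127.823 = 283.583 mg/L·hr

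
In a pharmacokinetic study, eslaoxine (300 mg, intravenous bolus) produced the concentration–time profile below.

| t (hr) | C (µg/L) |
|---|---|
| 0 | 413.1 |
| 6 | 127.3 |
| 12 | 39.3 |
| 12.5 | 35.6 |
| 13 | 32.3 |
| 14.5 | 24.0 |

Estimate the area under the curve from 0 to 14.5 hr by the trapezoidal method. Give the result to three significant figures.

AUC = 2200 µg/L·hr

Trapezoidal AUC_0→14.5:
  [0→6]: (413.1+127.3)/2 × 6 = 1621.2
  [6→12]: (127.3+39.3)/2 × 6 = 499.8
  [12→12.5]: (39.3+35.6)/2 × 0.5 = 18.725
  [12.5→13]: (35.6+32.3)/2 × 0.5 = 16.975
  [13→14.5]: (32.3+24.0)/2 × 1.5 = 42.225
  Sum = 2198.925 µg/L·hr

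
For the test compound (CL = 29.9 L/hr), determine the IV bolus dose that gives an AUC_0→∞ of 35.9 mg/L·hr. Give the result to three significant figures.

Dose_iv = CL × AUC_0→∞
     = 29.9 × 35.9 = 1073.41 mg

Dose = 1070 mg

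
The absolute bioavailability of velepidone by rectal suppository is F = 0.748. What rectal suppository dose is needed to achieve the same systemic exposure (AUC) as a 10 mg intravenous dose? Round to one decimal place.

For equal systemic exposure: F × D_ev = D_iv
D_ev = D_iv / F = 10 / 0.748 = 13.369 mg

D_rectal = 13.4 mg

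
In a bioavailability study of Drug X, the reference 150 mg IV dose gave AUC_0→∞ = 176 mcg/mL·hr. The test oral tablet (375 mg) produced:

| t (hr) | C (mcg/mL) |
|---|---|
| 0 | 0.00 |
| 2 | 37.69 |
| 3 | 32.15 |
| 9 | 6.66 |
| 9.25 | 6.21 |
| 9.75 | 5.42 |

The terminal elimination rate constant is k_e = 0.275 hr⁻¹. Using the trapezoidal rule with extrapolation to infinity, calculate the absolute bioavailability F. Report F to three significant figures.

Trapezoidal AUC_0→9.75 (oral tablet):
  [0→2]: (0.00+37.69)/2 × 2 = 37.69
  [2→3]: (37.69+32.15)/2 × 1 = 34.92
  [3→9]: (32.15+6.66)/2 × 6 = 116.43
  [9→9.25]: (6.66+6.21)/2 × 0.25 = 1.60875
  [9.25→9.75]: (6.21+5.42)/2 × 0.5 = 2.9075
  Sum = 193.55625 mcg/mL·hr
Tail: C_last/k_e = 5.42/0.275 = 19.709
AUC_0→∞ (oral tablet) = 193.55625 + 19.709 = 213.26525 mcg/mL·hr
F = (AUC_ev/D_ev)/(AUC_iv/D_iv) = (213.26525/375)/(176/150) = 0.568707/1.17333 = 0.4847

F = 0.485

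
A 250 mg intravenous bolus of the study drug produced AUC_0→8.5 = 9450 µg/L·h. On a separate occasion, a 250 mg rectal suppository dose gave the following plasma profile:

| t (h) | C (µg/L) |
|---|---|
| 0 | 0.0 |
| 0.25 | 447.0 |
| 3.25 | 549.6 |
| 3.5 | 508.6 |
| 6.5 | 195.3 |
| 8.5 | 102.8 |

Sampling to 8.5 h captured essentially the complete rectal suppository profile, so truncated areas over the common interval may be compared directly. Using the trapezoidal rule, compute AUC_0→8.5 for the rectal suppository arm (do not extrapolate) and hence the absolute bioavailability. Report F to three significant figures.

Trapezoidal AUC_0→8.5 (rectal suppository):
  [0→0.25]: (0.0+447.0)/2 × 0.25 = 55.875
  [0.25→3.25]: (447.0+549.6)/2 × 3 = 1494.9
  [3.25→3.5]: (549.6+508.6)/2 × 0.25 = 132.275
  [3.5→6.5]: (508.6+195.3)/2 × 3 = 1055.85
  [6.5→8.5]: (195.3+102.8)/2 × 2 = 298.1
  Sum = 3037.0 µg/L·h
F = (AUC_ev/D_ev)/(AUC_iv/D_iv) = (3037.0/250)/(9450/250) = 12.148/37.8 = 0.3214

F = 0.321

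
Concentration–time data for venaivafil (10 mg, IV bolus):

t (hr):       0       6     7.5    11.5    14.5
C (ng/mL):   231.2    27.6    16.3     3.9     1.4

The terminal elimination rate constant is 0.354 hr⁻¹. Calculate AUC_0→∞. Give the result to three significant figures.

Trapezoidal AUC_0→14.5:
  [0→6]: (231.2+27.6)/2 × 6 = 776.4
  [6→7.5]: (27.6+16.3)/2 × 1.5 = 32.925
  [7.5→11.5]: (16.3+3.9)/2 × 4 = 40.4
  [11.5→14.5]: (3.9+1.4)/2 × 3 = 7.95
  Sum = 857.675 ng/mL·hr
Extrapolated tail: C_last / k_e = 1.4 / 0.354 = 3.955
AUC_0→∞ = 857.675 + 3.955 = 861.63 ng/mL·hr

AUC = 862 ng/mL·hr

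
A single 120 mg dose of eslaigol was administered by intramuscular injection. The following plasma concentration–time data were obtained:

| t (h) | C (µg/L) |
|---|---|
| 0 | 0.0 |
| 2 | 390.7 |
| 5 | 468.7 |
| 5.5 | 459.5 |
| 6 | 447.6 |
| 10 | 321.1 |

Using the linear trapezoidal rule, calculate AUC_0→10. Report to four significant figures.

Trapezoidal AUC_0→10:
  [0→2]: (0.0+390.7)/2 × 2 = 390.7
  [2→5]: (390.7+468.7)/2 × 3 = 1289.1
  [5→5.5]: (468.7+459.5)/2 × 0.5 = 232.05
  [5.5→6]: (459.5+447.6)/2 × 0.5 = 226.775
  [6→10]: (447.6+321.1)/2 × 4 = 1537.4
  Sum = 3676.025 µg/L·h

AUC = 3676 µg/L·h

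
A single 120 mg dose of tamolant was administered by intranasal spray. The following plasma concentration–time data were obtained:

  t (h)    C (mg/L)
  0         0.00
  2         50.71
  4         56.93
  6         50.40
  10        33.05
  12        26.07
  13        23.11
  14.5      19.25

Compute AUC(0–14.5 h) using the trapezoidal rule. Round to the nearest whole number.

Trapezoidal AUC_0→14.5:
  [0→2]: (0.00+50.71)/2 × 2 = 50.71
  [2→4]: (50.71+56.93)/2 × 2 = 107.64
  [4→6]: (56.93+50.40)/2 × 2 = 107.33
  [6→10]: (50.40+33.05)/2 × 4 = 166.9
  [10→12]: (33.05+26.07)/2 × 2 = 59.12
  [12→13]: (26.07+23.11)/2 × 1 = 24.59
  [13→14.5]: (23.11+19.25)/2 × 1.5 = 31.77
  Sum = 548.06 mg/L·h

AUC = 548 mg/L·h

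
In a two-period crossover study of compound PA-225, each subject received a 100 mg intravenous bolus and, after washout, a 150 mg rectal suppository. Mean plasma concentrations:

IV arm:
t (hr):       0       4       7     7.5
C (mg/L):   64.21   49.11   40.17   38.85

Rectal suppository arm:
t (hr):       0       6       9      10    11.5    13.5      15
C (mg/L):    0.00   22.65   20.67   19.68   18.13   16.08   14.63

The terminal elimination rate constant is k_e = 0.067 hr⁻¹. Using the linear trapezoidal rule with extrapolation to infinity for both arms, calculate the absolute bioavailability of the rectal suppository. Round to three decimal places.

F = 0.317

Trapezoidal AUC_0→7.5 (IV):
  [0→4]: (64.21+49.11)/2 × 4 = 226.64
  [4→7]: (49.11+40.17)/2 × 3 = 133.92
  [7→7.5]: (40.17+38.85)/2 × 0.5 = 19.755
  Sum = 380.315 mg/L·hr
IV tail: 38.85/0.067 = 579.851; AUC_iv,0→∞ = 380.315 + 579.851 = 960.166 mg/L·hr
Trapezoidal AUC_0→15 (rectal suppository):
  [0→6]: (0.00+22.65)/2 × 6 = 67.95
  [6→9]: (22.65+20.67)/2 × 3 = 64.98
  [9→10]: (20.67+19.68)/2 × 1 = 20.175
  [10→11.5]: (19.68+18.13)/2 × 1.5 = 28.3575
  [11.5→13.5]: (18.13+16.08)/2 × 2 = 34.21
  [13.5→15]: (16.08+14.63)/2 × 1.5 = 23.0325
  Sum = 238.705 mg/L·hr
rectal suppository tail: 14.63/0.067 = 218.358; AUC_ev,0→∞ = 238.705 + 218.358 = 457.063 mg/L·hr
F = (AUC_ev/D_ev)/(AUC_iv/D_iv) = (457.063/150)/(960.166/100) = 3.04709/9.60166 = 0.3174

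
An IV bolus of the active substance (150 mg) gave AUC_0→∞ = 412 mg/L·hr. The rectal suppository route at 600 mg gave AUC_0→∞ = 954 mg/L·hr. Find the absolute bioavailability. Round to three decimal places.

F = (AUC_ev / D_ev) / (AUC_iv / D_iv)
  = (954/600) / (412/150)
  = 1.59 / 2.74667 = 0.5789

F = 0.579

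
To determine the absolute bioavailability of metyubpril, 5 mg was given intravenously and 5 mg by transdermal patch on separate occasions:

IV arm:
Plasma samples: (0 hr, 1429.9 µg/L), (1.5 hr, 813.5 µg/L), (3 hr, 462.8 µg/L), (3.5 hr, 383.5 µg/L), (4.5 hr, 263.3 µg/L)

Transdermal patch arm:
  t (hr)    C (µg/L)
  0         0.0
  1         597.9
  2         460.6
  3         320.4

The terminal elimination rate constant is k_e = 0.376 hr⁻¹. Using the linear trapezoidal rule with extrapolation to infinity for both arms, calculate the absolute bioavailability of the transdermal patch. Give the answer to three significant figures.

F = 0.534

Trapezoidal AUC_0→4.5 (IV):
  [0→1.5]: (1429.9+813.5)/2 × 1.5 = 1682.55
  [1.5→3]: (813.5+462.8)/2 × 1.5 = 957.225
  [3→3.5]: (462.8+383.5)/2 × 0.5 = 211.575
  [3.5→4.5]: (383.5+263.3)/2 × 1 = 323.4
  Sum = 3174.75 µg/L·hr
IV tail: 263.3/0.376 = 700.266; AUC_iv,0→∞ = 3174.75 + 700.266 = 3875.016 µg/L·hr
Trapezoidal AUC_0→3 (transdermal patch):
  [0→1]: (0.0+597.9)/2 × 1 = 298.95
  [1→2]: (597.9+460.6)/2 × 1 = 529.25
  [2→3]: (460.6+320.4)/2 × 1 = 390.5
  Sum = 1218.7 µg/L·hr
transdermal patch tail: 320.4/0.376 = 852.128; AUC_ev,0→∞ = 1218.7 + 852.128 = 2070.828 µg/L·hr
F = (AUC_ev/D_ev)/(AUC_iv/D_iv) = (2070.828/5)/(3875.016/5) = 414.1656/775.0032 = 0.5344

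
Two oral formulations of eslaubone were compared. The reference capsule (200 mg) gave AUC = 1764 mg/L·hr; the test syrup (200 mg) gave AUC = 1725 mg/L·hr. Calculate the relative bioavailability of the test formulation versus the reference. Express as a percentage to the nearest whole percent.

F_rel = (AUC_test/D_test) / (AUC_ref/D_ref)
      = (1725/200) / (1764/200)
      = 8.625 / 8.82 = 0.9779 = 97.79%

F_rel = 98%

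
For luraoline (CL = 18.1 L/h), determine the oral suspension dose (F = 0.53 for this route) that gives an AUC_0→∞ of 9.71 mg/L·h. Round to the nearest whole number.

Dose = CL × AUC_0→∞ / F
     = 18.1 × 9.71 / 0.53 = 331.606 mg

Dose = 332 mg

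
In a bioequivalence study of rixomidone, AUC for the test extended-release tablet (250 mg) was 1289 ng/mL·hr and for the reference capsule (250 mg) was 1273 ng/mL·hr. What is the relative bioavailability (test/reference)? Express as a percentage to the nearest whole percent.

F_rel = (AUC_test/D_test) / (AUC_ref/D_ref)
      = (1289/250) / (1273/250)
      = 5.156 / 5.092 = 1.0126 = 101.26%

F_rel = 101%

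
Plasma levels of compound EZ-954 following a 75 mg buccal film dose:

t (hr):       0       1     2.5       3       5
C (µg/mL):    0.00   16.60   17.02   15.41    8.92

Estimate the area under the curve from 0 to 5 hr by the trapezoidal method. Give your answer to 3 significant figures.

Trapezoidal AUC_0→5:
  [0→1]: (0.00+16.60)/2 × 1 = 8.3
  [1→2.5]: (16.60+17.02)/2 × 1.5 = 25.215
  [2.5→3]: (17.02+15.41)/2 × 0.5 = 8.1075
  [3→5]: (15.41+8.92)/2 × 2 = 24.33
  Sum = 65.9525 µg/mL·hr

AUC = 66.0 µg/mL·hr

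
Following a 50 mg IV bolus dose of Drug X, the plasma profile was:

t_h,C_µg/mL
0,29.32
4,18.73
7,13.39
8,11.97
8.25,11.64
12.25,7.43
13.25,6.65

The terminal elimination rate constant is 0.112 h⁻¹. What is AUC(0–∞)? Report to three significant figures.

Trapezoidal AUC_0→13.25:
  [0→4]: (29.32+18.73)/2 × 4 = 96.1
  [4→7]: (18.73+13.39)/2 × 3 = 48.18
  [7→8]: (13.39+11.97)/2 × 1 = 12.68
  [8→8.25]: (11.97+11.64)/2 × 0.25 = 2.95125
  [8.25→12.25]: (11.64+7.43)/2 × 4 = 38.14
  [12.25→13.25]: (7.43+6.65)/2 × 1 = 7.04
  Sum = 205.09125 µg/mL·h
Extrapolated tail: C_last / k_e = 6.65 / 0.112 = 59.375
AUC_0→∞ = 205.09125 + 59.375 = 264.46625 µg/mL·h

AUC = 264 µg/mL·h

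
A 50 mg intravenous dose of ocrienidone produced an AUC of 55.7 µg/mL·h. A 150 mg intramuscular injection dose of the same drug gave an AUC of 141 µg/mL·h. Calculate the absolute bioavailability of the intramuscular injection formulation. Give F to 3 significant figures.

F = (AUC_ev / D_ev) / (AUC_iv / D_iv)
  = (141/150) / (55.7/50)
  = 0.94 / 1.114 = 0.8438

F = 0.844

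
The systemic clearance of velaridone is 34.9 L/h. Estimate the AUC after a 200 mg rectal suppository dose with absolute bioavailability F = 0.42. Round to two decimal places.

AUC_0→∞ = F × Dose / CL
        = 0.42 × 200 / 34.9 = 2.40688 mg/L·h

AUC = 2.41 mg/L·h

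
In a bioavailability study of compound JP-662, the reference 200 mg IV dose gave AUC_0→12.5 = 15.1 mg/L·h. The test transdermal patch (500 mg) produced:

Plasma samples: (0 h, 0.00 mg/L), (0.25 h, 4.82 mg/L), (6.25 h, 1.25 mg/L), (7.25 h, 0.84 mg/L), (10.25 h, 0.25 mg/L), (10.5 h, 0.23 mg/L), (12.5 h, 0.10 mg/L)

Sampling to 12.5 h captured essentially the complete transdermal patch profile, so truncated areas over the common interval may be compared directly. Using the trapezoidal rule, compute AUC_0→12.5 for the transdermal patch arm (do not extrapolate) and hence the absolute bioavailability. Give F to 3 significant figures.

Trapezoidal AUC_0→12.5 (transdermal patch):
  [0→0.25]: (0.00+4.82)/2 × 0.25 = 0.6025
  [0.25→6.25]: (4.82+1.25)/2 × 6 = 18.21
  [6.25→7.25]: (1.25+0.84)/2 × 1 = 1.045
  [7.25→10.25]: (0.84+0.25)/2 × 3 = 1.635
  [10.25→10.5]: (0.25+0.23)/2 × 0.25 = 0.06
  [10.5→12.5]: (0.23+0.10)/2 × 2 = 0.33
  Sum = 21.8825 mg/L·h
F = (AUC_ev/D_ev)/(AUC_iv/D_iv) = (21.8825/500)/(15.1/200) = 0.043765/0.0755 = 0.5797

F = 0.580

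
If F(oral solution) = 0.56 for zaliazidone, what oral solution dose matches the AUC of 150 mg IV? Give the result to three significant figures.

For equal systemic exposure: F × D_ev = D_iv
D_ev = D_iv / F = 150 / 0.56 = 267.857 mg

D_oral = 268 mg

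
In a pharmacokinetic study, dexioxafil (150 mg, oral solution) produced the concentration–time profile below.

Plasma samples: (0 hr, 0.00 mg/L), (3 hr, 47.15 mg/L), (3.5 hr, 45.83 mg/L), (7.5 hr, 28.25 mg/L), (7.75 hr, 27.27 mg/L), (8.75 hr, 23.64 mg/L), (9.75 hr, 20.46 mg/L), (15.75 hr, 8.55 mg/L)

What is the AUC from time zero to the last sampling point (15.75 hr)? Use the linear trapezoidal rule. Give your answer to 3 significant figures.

AUC = 384 mg/L·hr

Trapezoidal AUC_0→15.75:
  [0→3]: (0.00+47.15)/2 × 3 = 70.725
  [3→3.5]: (47.15+45.83)/2 × 0.5 = 23.245
  [3.5→7.5]: (45.83+28.25)/2 × 4 = 148.16
  [7.5→7.75]: (28.25+27.27)/2 × 0.25 = 6.94
  [7.75→8.75]: (27.27+23.64)/2 × 1 = 25.455
  [8.75→9.75]: (23.64+20.46)/2 × 1 = 22.05
  [9.75→15.75]: (20.46+8.55)/2 × 6 = 87.03
  Sum = 383.605 mg/L·hr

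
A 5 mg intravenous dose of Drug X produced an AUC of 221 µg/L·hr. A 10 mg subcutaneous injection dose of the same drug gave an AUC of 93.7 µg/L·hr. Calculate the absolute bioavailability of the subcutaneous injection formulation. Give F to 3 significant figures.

F = (AUC_ev / D_ev) / (AUC_iv / D_iv)
  = (93.7/10) / (221/5)
  = 9.37 / 44.2 = 0.2120

F = 0.212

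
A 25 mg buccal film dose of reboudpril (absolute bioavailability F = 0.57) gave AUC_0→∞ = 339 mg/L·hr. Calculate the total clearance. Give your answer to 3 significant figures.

CL = 0.0420 L/hr

CL = F × Dose / AUC_0→∞
   = 0.57 × 25 / 339 = 0.0420354 L/hr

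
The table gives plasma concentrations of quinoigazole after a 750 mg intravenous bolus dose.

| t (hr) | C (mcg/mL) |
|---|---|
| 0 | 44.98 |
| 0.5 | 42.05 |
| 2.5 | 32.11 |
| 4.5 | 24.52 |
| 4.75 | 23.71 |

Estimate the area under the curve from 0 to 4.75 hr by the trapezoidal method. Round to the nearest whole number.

AUC = 159 mcg/mL·hr

Trapezoidal AUC_0→4.75:
  [0→0.5]: (44.98+42.05)/2 × 0.5 = 21.7575
  [0.5→2.5]: (42.05+32.11)/2 × 2 = 74.16
  [2.5→4.5]: (32.11+24.52)/2 × 2 = 56.63
  [4.5→4.75]: (24.52+23.71)/2 × 0.25 = 6.02875
  Sum = 158.57625 mcg/mL·hr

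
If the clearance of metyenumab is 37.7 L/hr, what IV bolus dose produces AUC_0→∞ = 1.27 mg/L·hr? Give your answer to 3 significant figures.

Dose = 47.9 mg

Dose_iv = CL × AUC_0→∞
     = 37.7 × 1.27 = 47.879 mg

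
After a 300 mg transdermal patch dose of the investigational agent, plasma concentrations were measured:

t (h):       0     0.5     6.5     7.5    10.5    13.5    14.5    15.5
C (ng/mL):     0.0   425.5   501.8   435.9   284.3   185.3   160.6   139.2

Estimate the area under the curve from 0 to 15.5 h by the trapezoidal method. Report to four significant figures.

Trapezoidal AUC_0→15.5:
  [0→0.5]: (0.0+425.5)/2 × 0.5 = 106.375
  [0.5→6.5]: (425.5+501.8)/2 × 6 = 2781.9
  [6.5→7.5]: (501.8+435.9)/2 × 1 = 468.85
  [7.5→10.5]: (435.9+284.3)/2 × 3 = 1080.3
  [10.5→13.5]: (284.3+185.3)/2 × 3 = 704.4
  [13.5→14.5]: (185.3+160.6)/2 × 1 = 172.95
  [14.5→15.5]: (160.6+139.2)/2 × 1 = 149.9
  Sum = 5464.675 ng/mL·h

AUC = 5465 ng/mL·h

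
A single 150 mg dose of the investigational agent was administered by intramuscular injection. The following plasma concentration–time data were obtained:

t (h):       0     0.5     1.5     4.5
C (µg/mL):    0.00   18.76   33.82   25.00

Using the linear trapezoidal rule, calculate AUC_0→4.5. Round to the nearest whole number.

AUC = 119 µg/mL·h

Trapezoidal AUC_0→4.5:
  [0→0.5]: (0.00+18.76)/2 × 0.5 = 4.69
  [0.5→1.5]: (18.76+33.82)/2 × 1 = 26.29
  [1.5→4.5]: (33.82+25.00)/2 × 3 = 88.23
  Sum = 119.21 µg/mL·h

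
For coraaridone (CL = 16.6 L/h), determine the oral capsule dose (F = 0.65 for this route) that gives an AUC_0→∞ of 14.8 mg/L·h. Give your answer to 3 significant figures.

Dose = CL × AUC_0→∞ / F
     = 16.6 × 14.8 / 0.65 = 377.969 mg

Dose = 378 mg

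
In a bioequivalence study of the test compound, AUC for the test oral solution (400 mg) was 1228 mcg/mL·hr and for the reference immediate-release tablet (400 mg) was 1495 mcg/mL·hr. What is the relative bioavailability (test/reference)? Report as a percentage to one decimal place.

F_rel = 82.1%

F_rel = (AUC_test/D_test) / (AUC_ref/D_ref)
      = (1228/400) / (1495/400)
      = 3.07 / 3.7375 = 0.8214 = 82.14%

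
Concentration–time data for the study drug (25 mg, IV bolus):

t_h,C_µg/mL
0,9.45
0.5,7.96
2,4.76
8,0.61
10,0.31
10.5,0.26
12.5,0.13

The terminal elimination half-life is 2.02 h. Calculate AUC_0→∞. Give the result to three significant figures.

AUC = 31.8 µg/mL·h

Trapezoidal AUC_0→12.5:
  [0→0.5]: (9.45+7.96)/2 × 0.5 = 4.3525
  [0.5→2]: (7.96+4.76)/2 × 1.5 = 9.54
  [2→8]: (4.76+0.61)/2 × 6 = 16.11
  [8→10]: (0.61+0.31)/2 × 2 = 0.92
  [10→10.5]: (0.31+0.26)/2 × 0.5 = 0.1425
  [10.5→12.5]: (0.26+0.13)/2 × 2 = 0.39
  Sum = 31.455 µg/mL·h
k_e = ln2 / t½ = 0.693147 / 2.02 = 0.3431 h^-1
Extrapolated tail: C_last / k_e = 0.13 / 0.3431 = 0.379
AUC_0→∞ = 31.455 + 0.379 = 31.834 µg/mL·h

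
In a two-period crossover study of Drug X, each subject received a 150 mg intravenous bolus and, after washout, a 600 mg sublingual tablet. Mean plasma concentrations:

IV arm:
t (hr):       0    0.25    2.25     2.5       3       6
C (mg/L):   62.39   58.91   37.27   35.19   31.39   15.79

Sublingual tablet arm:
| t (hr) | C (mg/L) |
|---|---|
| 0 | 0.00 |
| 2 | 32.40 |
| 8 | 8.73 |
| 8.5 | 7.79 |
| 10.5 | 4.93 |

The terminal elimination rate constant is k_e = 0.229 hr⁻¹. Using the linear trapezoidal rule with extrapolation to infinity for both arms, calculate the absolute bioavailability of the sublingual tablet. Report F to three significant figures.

F = 0.175

Trapezoidal AUC_0→6 (IV):
  [0→0.25]: (62.39+58.91)/2 × 0.25 = 15.1625
  [0.25→2.25]: (58.91+37.27)/2 × 2 = 96.18
  [2.25→2.5]: (37.27+35.19)/2 × 0.25 = 9.0575
  [2.5→3]: (35.19+31.39)/2 × 0.5 = 16.645
  [3→6]: (31.39+15.79)/2 × 3 = 70.77
  Sum = 207.815 mg/L·hr
IV tail: 15.79/0.229 = 68.952; AUC_iv,0→∞ = 207.815 + 68.952 = 276.767 mg/L·hr
Trapezoidal AUC_0→10.5 (sublingual tablet):
  [0→2]: (0.00+32.40)/2 × 2 = 32.4
  [2→8]: (32.40+8.73)/2 × 6 = 123.39
  [8→8.5]: (8.73+7.79)/2 × 0.5 = 4.13
  [8.5→10.5]: (7.79+4.93)/2 × 2 = 12.72
  Sum = 172.64 mg/L·hr
sublingual tablet tail: 4.93/0.229 = 21.528; AUC_ev,0→∞ = 172.64 + 21.528 = 194.168 mg/L·hr
F = (AUC_ev/D_ev)/(AUC_iv/D_iv) = (194.168/600)/(276.767/150) = 0.323613/1.84511 = 0.1754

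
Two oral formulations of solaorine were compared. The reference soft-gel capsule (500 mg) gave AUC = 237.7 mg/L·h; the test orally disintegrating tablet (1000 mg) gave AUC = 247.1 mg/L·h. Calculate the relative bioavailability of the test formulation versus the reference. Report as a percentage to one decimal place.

F_rel = (AUC_test/D_test) / (AUC_ref/D_ref)
      = (247.1/1000) / (237.7/500)
      = 0.2471 / 0.4754 = 0.5198 = 51.98%

F_rel = 52.0%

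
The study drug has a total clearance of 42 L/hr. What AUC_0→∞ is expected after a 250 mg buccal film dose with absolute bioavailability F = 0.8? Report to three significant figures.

AUC_0→∞ = F × Dose / CL
        = 0.8 × 250 / 42 = 4.7619 mg/L·hr

AUC = 4.76 mg/L·hr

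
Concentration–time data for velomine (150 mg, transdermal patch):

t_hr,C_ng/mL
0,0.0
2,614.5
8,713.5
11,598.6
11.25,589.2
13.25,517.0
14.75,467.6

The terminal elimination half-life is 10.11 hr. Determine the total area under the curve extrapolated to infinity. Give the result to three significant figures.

Trapezoidal AUC_0→14.75:
  [0→2]: (0.0+614.5)/2 × 2 = 614.5
  [2→8]: (614.5+713.5)/2 × 6 = 3984.0
  [8→11]: (713.5+598.6)/2 × 3 = 1968.15
  [11→11.25]: (598.6+589.2)/2 × 0.25 = 148.475
  [11.25→13.25]: (589.2+517.0)/2 × 2 = 1106.2
  [13.25→14.75]: (517.0+467.6)/2 × 1.5 = 738.45
  Sum = 8559.775 ng/mL·hr
k_e = ln2 / t½ = 0.693147 / 10.11 = 0.0686 hr^-1
Extrapolated tail: C_last / k_e = 467.6 / 0.0686 = 6816.327
AUC_0→∞ = 8559.775 + 6816.327 = 15376.102 ng/mL·hr

AUC = 15400 ng/mL·hr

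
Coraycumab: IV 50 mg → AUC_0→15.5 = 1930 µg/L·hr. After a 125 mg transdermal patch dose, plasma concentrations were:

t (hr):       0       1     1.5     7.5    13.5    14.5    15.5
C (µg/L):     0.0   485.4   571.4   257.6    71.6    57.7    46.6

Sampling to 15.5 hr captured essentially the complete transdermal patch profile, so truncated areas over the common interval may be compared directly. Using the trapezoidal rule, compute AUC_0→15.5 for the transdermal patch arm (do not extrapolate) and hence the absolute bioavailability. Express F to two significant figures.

F = 0.85

Trapezoidal AUC_0→15.5 (transdermal patch):
  [0→1]: (0.0+485.4)/2 × 1 = 242.7
  [1→1.5]: (485.4+571.4)/2 × 0.5 = 264.2
  [1.5→7.5]: (571.4+257.6)/2 × 6 = 2487.0
  [7.5→13.5]: (257.6+71.6)/2 × 6 = 987.6
  [13.5→14.5]: (71.6+57.7)/2 × 1 = 64.65
  [14.5→15.5]: (57.7+46.6)/2 × 1 = 52.15
  Sum = 4098.3 µg/L·hr
F = (AUC_ev/D_ev)/(AUC_iv/D_iv) = (4098.3/125)/(1930/50) = 32.7864/38.6 = 0.8494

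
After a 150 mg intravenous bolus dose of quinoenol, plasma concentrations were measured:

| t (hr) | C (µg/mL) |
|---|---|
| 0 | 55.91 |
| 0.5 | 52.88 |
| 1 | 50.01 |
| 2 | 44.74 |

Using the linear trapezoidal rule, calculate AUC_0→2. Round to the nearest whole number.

Trapezoidal AUC_0→2:
  [0→0.5]: (55.91+52.88)/2 × 0.5 = 27.1975
  [0.5→1]: (52.88+50.01)/2 × 0.5 = 25.7225
  [1→2]: (50.01+44.74)/2 × 1 = 47.375
  Sum = 100.295 µg/mL·hr

AUC = 100 µg/mL·hr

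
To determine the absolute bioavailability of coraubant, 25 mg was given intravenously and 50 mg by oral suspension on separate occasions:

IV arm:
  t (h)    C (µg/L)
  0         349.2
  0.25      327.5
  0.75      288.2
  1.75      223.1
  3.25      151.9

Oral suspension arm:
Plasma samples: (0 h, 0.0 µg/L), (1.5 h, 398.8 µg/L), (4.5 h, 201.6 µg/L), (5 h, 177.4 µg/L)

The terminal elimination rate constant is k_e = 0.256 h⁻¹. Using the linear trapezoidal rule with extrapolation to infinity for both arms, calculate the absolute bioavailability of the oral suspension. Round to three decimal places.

Trapezoidal AUC_0→3.25 (IV):
  [0→0.25]: (349.2+327.5)/2 × 0.25 = 84.5875
  [0.25→0.75]: (327.5+288.2)/2 × 0.5 = 153.925
  [0.75→1.75]: (288.2+223.1)/2 × 1 = 255.65
  [1.75→3.25]: (223.1+151.9)/2 × 1.5 = 281.25
  Sum = 775.4125 µg/L·h
IV tail: 151.9/0.256 = 593.359; AUC_iv,0→∞ = 775.4125 + 593.359 = 1368.7715 µg/L·h
Trapezoidal AUC_0→5 (oral suspension):
  [0→1.5]: (0.0+398.8)/2 × 1.5 = 299.1
  [1.5→4.5]: (398.8+201.6)/2 × 3 = 900.6
  [4.5→5]: (201.6+177.4)/2 × 0.5 = 94.75
  Sum = 1294.45 µg/L·h
oral suspension tail: 177.4/0.256 = 692.969; AUC_ev,0→∞ = 1294.45 + 692.969 = 1987.419 µg/L·h
F = (AUC_ev/D_ev)/(AUC_iv/D_iv) = (1987.419/50)/(1368.7715/25) = 39.74838/54.75086 = 0.7260

F = 0.726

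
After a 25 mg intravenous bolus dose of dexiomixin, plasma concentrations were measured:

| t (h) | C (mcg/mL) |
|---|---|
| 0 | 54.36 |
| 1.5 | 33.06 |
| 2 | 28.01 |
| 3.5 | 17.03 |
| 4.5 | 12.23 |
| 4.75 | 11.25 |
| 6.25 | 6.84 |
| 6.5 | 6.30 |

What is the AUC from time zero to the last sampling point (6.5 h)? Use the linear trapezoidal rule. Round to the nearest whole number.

Trapezoidal AUC_0→6.5:
  [0→1.5]: (54.36+33.06)/2 × 1.5 = 65.565
  [1.5→2]: (33.06+28.01)/2 × 0.5 = 15.2675
  [2→3.5]: (28.01+17.03)/2 × 1.5 = 33.78
  [3.5→4.5]: (17.03+12.23)/2 × 1 = 14.63
  [4.5→4.75]: (12.23+11.25)/2 × 0.25 = 2.935
  [4.75→6.25]: (11.25+6.84)/2 × 1.5 = 13.5675
  [6.25→6.5]: (6.84+6.30)/2 × 0.25 = 1.6425
  Sum = 147.3875 mcg/mL·h

AUC = 147 mcg/mL·h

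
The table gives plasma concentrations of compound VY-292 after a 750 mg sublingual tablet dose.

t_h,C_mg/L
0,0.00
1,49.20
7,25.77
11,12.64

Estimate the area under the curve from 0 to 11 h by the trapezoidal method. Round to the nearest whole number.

AUC = 326 mg/L·h

Trapezoidal AUC_0→11:
  [0→1]: (0.00+49.20)/2 × 1 = 24.6
  [1→7]: (49.20+25.77)/2 × 6 = 224.91
  [7→11]: (25.77+12.64)/2 × 4 = 76.82
  Sum = 326.33 mg/L·h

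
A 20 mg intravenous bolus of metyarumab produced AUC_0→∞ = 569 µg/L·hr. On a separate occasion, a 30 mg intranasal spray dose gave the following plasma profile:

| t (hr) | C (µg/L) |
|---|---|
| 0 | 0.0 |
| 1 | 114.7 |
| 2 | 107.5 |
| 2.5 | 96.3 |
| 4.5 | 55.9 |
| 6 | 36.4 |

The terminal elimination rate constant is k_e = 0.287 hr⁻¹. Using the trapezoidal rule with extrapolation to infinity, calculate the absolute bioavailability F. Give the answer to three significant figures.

Trapezoidal AUC_0→6 (intranasal spray):
  [0→1]: (0.0+114.7)/2 × 1 = 57.35
  [1→2]: (114.7+107.5)/2 × 1 = 111.1
  [2→2.5]: (107.5+96.3)/2 × 0.5 = 50.95
  [2.5→4.5]: (96.3+55.9)/2 × 2 = 152.2
  [4.5→6]: (55.9+36.4)/2 × 1.5 = 69.225
  Sum = 440.825 µg/L·hr
Tail: C_last/k_e = 36.4/0.287 = 126.829
AUC_0→∞ (intranasal spray) = 440.825 + 126.829 = 567.654 µg/L·hr
F = (AUC_ev/D_ev)/(AUC_iv/D_iv) = (567.654/30)/(569/20) = 18.9218/28.45 = 0.6651

F = 0.665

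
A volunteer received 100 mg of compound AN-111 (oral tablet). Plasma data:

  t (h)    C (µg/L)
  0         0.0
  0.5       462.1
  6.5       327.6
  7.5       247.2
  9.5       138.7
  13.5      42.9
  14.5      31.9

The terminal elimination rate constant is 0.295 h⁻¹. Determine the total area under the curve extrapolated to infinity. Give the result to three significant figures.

AUC = 3670 µg/L·h

Trapezoidal AUC_0→14.5:
  [0→0.5]: (0.0+462.1)/2 × 0.5 = 115.525
  [0.5→6.5]: (462.1+327.6)/2 × 6 = 2369.1
  [6.5→7.5]: (327.6+247.2)/2 × 1 = 287.4
  [7.5→9.5]: (247.2+138.7)/2 × 2 = 385.9
  [9.5→13.5]: (138.7+42.9)/2 × 4 = 363.2
  [13.5→14.5]: (42.9+31.9)/2 × 1 = 37.4
  Sum = 3558.525 µg/L·h
Extrapolated tail: C_last / k_e = 31.9 / 0.295 = 108.136
AUC_0→∞ = 3558.525 + 108.136 = 3666.661 µg/L·h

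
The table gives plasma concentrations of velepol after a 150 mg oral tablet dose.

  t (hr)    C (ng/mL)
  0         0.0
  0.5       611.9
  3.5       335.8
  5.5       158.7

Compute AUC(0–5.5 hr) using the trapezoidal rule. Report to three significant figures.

AUC = 2070 ng/mL·hr

Trapezoidal AUC_0→5.5:
  [0→0.5]: (0.0+611.9)/2 × 0.5 = 152.975
  [0.5→3.5]: (611.9+335.8)/2 × 3 = 1421.55
  [3.5→5.5]: (335.8+158.7)/2 × 2 = 494.5
  Sum = 2069.025 ng/mL·hr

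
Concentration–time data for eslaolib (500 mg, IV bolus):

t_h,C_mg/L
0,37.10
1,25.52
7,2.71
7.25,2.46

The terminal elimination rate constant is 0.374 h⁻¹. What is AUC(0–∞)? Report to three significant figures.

AUC = 123 mg/L·h

Trapezoidal AUC_0→7.25:
  [0→1]: (37.10+25.52)/2 × 1 = 31.31
  [1→7]: (25.52+2.71)/2 × 6 = 84.69
  [7→7.25]: (2.71+2.46)/2 × 0.25 = 0.64625
  Sum = 116.64625 mg/L·h
Extrapolated tail: C_last / k_e = 2.46 / 0.374 = 6.578
AUC_0→∞ = 116.64625 + 6.578 = 123.22425 mg/L·h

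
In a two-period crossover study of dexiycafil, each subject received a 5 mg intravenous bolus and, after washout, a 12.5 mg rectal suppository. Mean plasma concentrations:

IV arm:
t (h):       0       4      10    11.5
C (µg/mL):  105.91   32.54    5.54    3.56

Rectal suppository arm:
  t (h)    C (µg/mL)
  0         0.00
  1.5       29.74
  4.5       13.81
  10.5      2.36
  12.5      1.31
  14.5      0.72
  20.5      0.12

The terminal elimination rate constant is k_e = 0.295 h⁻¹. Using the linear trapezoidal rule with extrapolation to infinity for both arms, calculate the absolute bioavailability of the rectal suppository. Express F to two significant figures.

Trapezoidal AUC_0→11.5 (IV):
  [0→4]: (105.91+32.54)/2 × 4 = 276.9
  [4→10]: (32.54+5.54)/2 × 6 = 114.24
  [10→11.5]: (5.54+3.56)/2 × 1.5 = 6.825
  Sum = 397.965 µg/mL·h
IV tail: 3.56/0.295 = 12.068; AUC_iv,0→∞ = 397.965 + 12.068 = 410.033 µg/mL·h
Trapezoidal AUC_0→20.5 (rectal suppository):
  [0→1.5]: (0.00+29.74)/2 × 1.5 = 22.305
  [1.5→4.5]: (29.74+13.81)/2 × 3 = 65.325
  [4.5→10.5]: (13.81+2.36)/2 × 6 = 48.51
  [10.5→12.5]: (2.36+1.31)/2 × 2 = 3.67
  [12.5→14.5]: (1.31+0.72)/2 × 2 = 2.03
  [14.5→20.5]: (0.72+0.12)/2 × 6 = 2.52
  Sum = 144.36 µg/mL·h
rectal suppository tail: 0.12/0.295 = 0.407; AUC_ev,0→∞ = 144.36 + 0.407 = 144.767 µg/mL·h
F = (AUC_ev/D_ev)/(AUC_iv/D_iv) = (144.767/12.5)/(410.033/5) = 11.58136/82.0066 = 0.1412

F = 0.14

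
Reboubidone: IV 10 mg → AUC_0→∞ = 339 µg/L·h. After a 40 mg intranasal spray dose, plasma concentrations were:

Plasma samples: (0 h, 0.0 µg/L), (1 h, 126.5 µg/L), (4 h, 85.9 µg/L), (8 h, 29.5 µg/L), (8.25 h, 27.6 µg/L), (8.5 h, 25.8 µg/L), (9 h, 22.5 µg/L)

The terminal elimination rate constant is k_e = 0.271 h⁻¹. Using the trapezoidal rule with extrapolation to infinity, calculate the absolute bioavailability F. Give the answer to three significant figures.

F = 0.532

Trapezoidal AUC_0→9 (intranasal spray):
  [0→1]: (0.0+126.5)/2 × 1 = 63.25
  [1→4]: (126.5+85.9)/2 × 3 = 318.6
  [4→8]: (85.9+29.5)/2 × 4 = 230.8
  [8→8.25]: (29.5+27.6)/2 × 0.25 = 7.1375
  [8.25→8.5]: (27.6+25.8)/2 × 0.25 = 6.675
  [8.5→9]: (25.8+22.5)/2 × 0.5 = 12.075
  Sum = 638.5375 µg/L·h
Tail: C_last/k_e = 22.5/0.271 = 83.026
AUC_0→∞ (intranasal spray) = 638.5375 + 83.026 = 721.5635 µg/L·h
F = (AUC_ev/D_ev)/(AUC_iv/D_iv) = (721.5635/40)/(339/10) = 18.0391/33.9 = 0.5321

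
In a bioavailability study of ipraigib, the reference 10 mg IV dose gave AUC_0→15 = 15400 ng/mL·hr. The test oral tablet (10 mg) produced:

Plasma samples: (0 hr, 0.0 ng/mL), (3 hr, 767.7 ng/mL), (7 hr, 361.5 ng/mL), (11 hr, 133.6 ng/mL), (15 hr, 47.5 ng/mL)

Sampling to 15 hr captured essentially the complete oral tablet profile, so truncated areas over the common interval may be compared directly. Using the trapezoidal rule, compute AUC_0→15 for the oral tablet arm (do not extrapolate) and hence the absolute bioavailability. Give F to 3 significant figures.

F = 0.309

Trapezoidal AUC_0→15 (oral tablet):
  [0→3]: (0.0+767.7)/2 × 3 = 1151.55
  [3→7]: (767.7+361.5)/2 × 4 = 2258.4
  [7→11]: (361.5+133.6)/2 × 4 = 990.2
  [11→15]: (133.6+47.5)/2 × 4 = 362.2
  Sum = 4762.35 ng/mL·hr
F = (AUC_ev/D_ev)/(AUC_iv/D_iv) = (4762.35/10)/(15400/10) = 476.235/1540 = 0.3092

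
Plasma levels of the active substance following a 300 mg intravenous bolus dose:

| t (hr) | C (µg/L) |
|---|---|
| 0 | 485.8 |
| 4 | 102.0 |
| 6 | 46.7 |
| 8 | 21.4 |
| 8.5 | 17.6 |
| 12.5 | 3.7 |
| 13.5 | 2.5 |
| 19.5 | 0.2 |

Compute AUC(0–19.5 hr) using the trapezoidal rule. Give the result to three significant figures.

AUC = 1460 µg/L·hr

Trapezoidal AUC_0→19.5:
  [0→4]: (485.8+102.0)/2 × 4 = 1175.6
  [4→6]: (102.0+46.7)/2 × 2 = 148.7
  [6→8]: (46.7+21.4)/2 × 2 = 68.1
  [8→8.5]: (21.4+17.6)/2 × 0.5 = 9.75
  [8.5→12.5]: (17.6+3.7)/2 × 4 = 42.6
  [12.5→13.5]: (3.7+2.5)/2 × 1 = 3.1
  [13.5→19.5]: (2.5+0.2)/2 × 6 = 8.1
  Sum = 1455.95 µg/L·hr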